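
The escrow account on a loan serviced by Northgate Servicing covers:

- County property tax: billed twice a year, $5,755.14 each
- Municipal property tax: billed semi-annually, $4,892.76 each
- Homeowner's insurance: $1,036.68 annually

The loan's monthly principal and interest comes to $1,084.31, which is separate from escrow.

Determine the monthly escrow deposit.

$1,861.04

County property tax = $5,755.14 × 2 = $11,510.28 annually
Municipal property tax = $4,892.76 × 2 = $9,785.52 annually
Homeowner's insurance = $1,036.68 annually
Annual escrow total = $22,332.48
Per month = $22,332.48 ÷ 12 = $1,861.04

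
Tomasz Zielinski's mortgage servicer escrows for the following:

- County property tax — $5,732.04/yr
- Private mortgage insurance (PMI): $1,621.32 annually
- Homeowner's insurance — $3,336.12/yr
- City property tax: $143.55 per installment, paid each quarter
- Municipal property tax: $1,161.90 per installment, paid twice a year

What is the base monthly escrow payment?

County property tax: $5,732.04
Private mortgage insurance (PMI): $1,621.32
Homeowner's insurance: $3,336.12
City property tax: $143.55 × 4 = $574.20
Municipal property tax: $1,161.90 × 2 = $2,323.80
Total annual escrow = $5,732.04 + $1,621.32 + $3,336.12 + $574.20 + $2,323.80 = $13,587.48
Monthly = $13,587.48 ÷ 12 = $1,132.29

$1,132.29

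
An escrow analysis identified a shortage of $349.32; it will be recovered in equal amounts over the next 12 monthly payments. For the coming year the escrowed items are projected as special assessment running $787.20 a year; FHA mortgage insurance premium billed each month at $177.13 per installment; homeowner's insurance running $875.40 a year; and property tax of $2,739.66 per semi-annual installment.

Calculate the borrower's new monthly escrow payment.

Special assessment: $787.20 annually
FHA mortgage insurance premium: $177.13 × 12 = $2,125.56 annually
Homeowner's insurance: $875.40 annually
Property tax: $2,739.66 × 2 = $5,479.32 annually
Yearly total = $9,267.48
Base monthly escrow = $9,267.48 / 12 = $772.29
Shortage per month = $349.32 ÷ 12 = $29.11
New monthly escrow = $772.29 + $29.11 = $801.40

$801.40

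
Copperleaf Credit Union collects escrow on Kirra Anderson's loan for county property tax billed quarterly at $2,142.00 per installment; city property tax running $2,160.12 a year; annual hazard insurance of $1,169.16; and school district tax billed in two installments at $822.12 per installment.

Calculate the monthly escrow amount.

County property tax: $2,142.00 × 4 = $8,568.00 per year
City property tax: $2,160.12 per year
Hazard insurance: $1,169.16 per year
School district tax: $822.12 × 2 = $1,644.24 per year
Annual escrow total = $13,541.52
Monthly escrow = $13,541.52 / 12 = $1,128.46

$1,128.46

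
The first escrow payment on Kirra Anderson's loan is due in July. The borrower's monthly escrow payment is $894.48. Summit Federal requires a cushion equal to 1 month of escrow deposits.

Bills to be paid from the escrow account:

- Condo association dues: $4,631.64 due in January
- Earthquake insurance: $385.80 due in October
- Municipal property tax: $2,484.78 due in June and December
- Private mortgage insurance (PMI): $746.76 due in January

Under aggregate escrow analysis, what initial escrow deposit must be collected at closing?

Cushion = 1 × $894.48 = $894.48
Trial balance (start $0, +$894.48 each month, − disbursements):
  Jul: +$894.48 → $894.48
  Aug: +$894.48 → $1,788.96
  Sep: +$894.48 → $2,683.44
  Oct: +$894.48 − $385.80 → $3,192.12
  Nov: +$894.48 → $4,086.60
  Dec: +$894.48 − $2,484.78 → $2,496.30
  Jan: +$894.48 − $5,378.40 → -$1,987.62
  Feb: +$894.48 → -$1,093.14
  Mar: +$894.48 → -$198.66
  Apr: +$894.48 → $695.82
  May: +$894.48 → $1,590.30
  Jun: +$894.48 − $2,484.78 → $0.00
Lowest trial balance = -$1,987.62 (Jan)
Initial deposit = cushion − low point = $894.48 − (-$1,987.62) = $2,882.10

$2,882.10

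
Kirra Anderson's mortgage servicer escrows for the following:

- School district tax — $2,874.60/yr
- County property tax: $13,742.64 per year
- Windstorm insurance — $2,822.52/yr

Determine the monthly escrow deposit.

School district tax = $2,874.60 per year
County property tax = $13,742.64 per year
Windstorm insurance = $2,822.52 per year
Combined annual = $19,439.76
Monthly = $19,439.76 / 12 = $1,619.98

$1,619.98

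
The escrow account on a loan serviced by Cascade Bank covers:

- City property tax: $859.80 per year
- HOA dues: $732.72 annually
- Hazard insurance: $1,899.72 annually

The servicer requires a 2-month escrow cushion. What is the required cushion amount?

$582.04

City property tax = $859.80
HOA dues = $732.72
Hazard insurance = $1,899.72
Combined annual = $859.80 + $732.72 + $1,899.72 = $3,492.24
Monthly escrow = $3,492.24 / 12 = $291.02
Required cushion = 2 × $291.02 = $582.04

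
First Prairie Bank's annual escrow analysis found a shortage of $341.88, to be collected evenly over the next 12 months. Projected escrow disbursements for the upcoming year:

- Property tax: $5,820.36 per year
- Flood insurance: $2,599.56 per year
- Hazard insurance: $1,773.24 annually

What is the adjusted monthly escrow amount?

Property tax = $5,820.36 per year
Flood insurance = $2,599.56 per year
Hazard insurance = $1,773.24 per year
Yearly total = $5,820.36 + $2,599.56 + $1,773.24 = $10,193.16
Base monthly escrow = $10,193.16 / 12 = $849.43
Shortage spread = $341.88 ÷ 12 = $28.49/mo
Adjusted monthly = $849.43 + $28.49 = $877.92

$877.92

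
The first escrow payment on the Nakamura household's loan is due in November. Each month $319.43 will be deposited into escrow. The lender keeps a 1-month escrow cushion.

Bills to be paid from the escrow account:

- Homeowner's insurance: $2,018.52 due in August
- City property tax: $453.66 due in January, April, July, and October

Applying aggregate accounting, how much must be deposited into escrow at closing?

Cushion = 1 × $319.43 = $319.43
Trial balance (start $0, +$319.43 each month, − disbursements):
  Nov: +$319.43 → $319.43
  Dec: +$319.43 → $638.86
  Jan: +$319.43 − $453.66 → $504.63
  Feb: +$319.43 → $824.06
  Mar: +$319.43 → $1,143.49
  Apr: +$319.43 − $453.66 → $1,009.26
  May: +$319.43 → $1,328.69
  Jun: +$319.43 → $1,648.12
  Jul: +$319.43 − $453.66 → $1,513.89
  Aug: +$319.43 − $2,018.52 → -$185.20
  Sep: +$319.43 → $134.23
  Oct: +$319.43 − $453.66 → $0.00
Lowest trial balance = -$185.20 (Aug)
Initial deposit = cushion − low point = $319.43 − (-$185.20) = $504.63

$504.63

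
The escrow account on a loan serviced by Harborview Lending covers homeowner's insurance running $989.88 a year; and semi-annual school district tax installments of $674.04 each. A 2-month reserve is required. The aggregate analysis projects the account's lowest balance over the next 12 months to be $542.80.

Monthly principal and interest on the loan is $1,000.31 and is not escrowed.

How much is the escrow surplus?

Homeowner's insurance — $989.88 annually
School district tax — $674.04 × 2 = $1,348.08 annually
Total per year = $989.88 + $1,348.08 = $2,337.96
Monthly = $2,337.96 / 12 = $194.83
Required reserve = 2 × $194.83 = $389.66
Excess over cushion: $542.80 − $389.66 = $153.14

$153.14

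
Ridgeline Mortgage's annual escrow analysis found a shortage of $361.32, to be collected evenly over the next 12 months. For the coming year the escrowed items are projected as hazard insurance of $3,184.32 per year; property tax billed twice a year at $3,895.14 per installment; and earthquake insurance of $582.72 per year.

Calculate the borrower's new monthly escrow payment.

Hazard insurance = $3,184.32 per year
Property tax = $3,895.14 × 2 = $7,790.28 per year
Earthquake insurance = $582.72 per year
Annual escrow total = $3,184.32 + $7,790.28 + $582.72 = $11,557.32
Monthly = $11,557.32 / 12 = $963.11
Shortage per month = $361.32 / 12 = $30.11
Adjusted monthly = $963.11 + $30.11 = $993.22

$993.22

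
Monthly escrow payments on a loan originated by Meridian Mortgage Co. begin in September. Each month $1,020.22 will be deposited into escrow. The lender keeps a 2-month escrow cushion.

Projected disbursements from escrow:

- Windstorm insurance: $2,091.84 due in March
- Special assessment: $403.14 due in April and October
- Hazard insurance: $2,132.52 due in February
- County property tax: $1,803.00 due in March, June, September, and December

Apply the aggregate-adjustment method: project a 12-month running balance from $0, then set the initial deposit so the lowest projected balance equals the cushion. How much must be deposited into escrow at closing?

$4,935.40

Cushion = 2 × $1,020.22 = $2,040.44
Trial balance (start $0, +$1,020.22 each month, − disbursements):
  Sep: +$1,020.22 − $1,803.00 → -$782.78
  Oct: +$1,020.22 − $403.14 → -$165.70
  Nov: +$1,020.22 → $854.52
  Dec: +$1,020.22 − $1,803.00 → $71.74
  Jan: +$1,020.22 → $1,091.96
  Feb: +$1,020.22 − $2,132.52 → -$20.34
  Mar: +$1,020.22 − $3,894.84 → -$2,894.96
  Apr: +$1,020.22 − $403.14 → -$2,277.88
  May: +$1,020.22 → -$1,257.66
  Jun: +$1,020.22 − $1,803.00 → -$2,040.44
  Jul: +$1,020.22 → -$1,020.22
  Aug: +$1,020.22 → $0.00
Lowest trial balance = -$2,894.96 (Mar)
Initial deposit = cushion − low point = $2,040.44 − (-$2,894.96) = $4,935.40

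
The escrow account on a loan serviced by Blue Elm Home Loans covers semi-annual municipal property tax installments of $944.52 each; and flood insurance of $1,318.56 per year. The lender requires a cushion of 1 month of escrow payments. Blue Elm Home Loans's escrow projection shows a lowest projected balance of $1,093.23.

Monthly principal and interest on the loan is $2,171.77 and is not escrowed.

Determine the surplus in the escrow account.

$825.93

Municipal property tax — $944.52 × 2 = $1,889.04/yr
Flood insurance — $1,318.56/yr
Combined annual = $3,207.60
Per month = $3,207.60 ÷ 12 = $267.30
Cushion = 1 × $267.30 = $267.30
Surplus = $1,093.23 − $267.30 = $825.93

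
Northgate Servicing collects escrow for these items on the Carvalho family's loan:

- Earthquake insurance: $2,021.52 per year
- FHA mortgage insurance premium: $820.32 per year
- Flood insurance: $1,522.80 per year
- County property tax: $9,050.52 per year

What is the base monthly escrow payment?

Earthquake insurance = $2,021.52
FHA mortgage insurance premium = $820.32
Flood insurance = $1,522.80
County property tax = $9,050.52
Total annual escrow = $2,021.52 + $820.32 + $1,522.80 + $9,050.52 = $13,415.16
Per month = $13,415.16 ÷ 12 = $1,117.93

$1,117.93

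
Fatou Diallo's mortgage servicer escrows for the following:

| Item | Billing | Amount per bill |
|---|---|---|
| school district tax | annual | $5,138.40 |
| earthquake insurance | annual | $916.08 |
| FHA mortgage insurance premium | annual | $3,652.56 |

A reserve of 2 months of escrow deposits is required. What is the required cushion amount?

School district tax = $5,138.40/yr
Earthquake insurance = $916.08/yr
FHA mortgage insurance premium = $3,652.56/yr
Yearly total = $9,707.04
Per month = $9,707.04 / 12 = $808.92
Cushion = 2 × $808.92 = $1,617.84

$1,617.84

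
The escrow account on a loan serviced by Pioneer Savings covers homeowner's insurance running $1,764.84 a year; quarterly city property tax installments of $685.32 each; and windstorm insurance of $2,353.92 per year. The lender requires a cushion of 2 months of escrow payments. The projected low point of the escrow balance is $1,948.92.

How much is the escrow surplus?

$805.58

Homeowner's insurance — $1,764.84 per year
City property tax — $685.32 × 4 = $2,741.28 per year
Windstorm insurance — $2,353.92 per year
Yearly total = $1,764.84 + $2,741.28 + $2,353.92 = $6,860.04
Monthly escrow = $6,860.04 ÷ 12 = $571.67
Cushion = 2 × $571.67 = $1,143.34
Surplus = $1,948.92 − $1,143.34 = $805.58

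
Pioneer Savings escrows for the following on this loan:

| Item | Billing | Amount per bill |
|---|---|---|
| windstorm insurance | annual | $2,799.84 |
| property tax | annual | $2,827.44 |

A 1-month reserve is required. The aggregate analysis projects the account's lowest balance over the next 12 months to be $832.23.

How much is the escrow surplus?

Windstorm insurance = $2,799.84 annually
Property tax = $2,827.44 annually
Yearly total = $5,627.28
Per month = $5,627.28 ÷ 12 = $468.94
Cushion = 1 × $468.94 = $468.94
Excess over cushion: $832.23 − $468.94 = $363.29

$363.29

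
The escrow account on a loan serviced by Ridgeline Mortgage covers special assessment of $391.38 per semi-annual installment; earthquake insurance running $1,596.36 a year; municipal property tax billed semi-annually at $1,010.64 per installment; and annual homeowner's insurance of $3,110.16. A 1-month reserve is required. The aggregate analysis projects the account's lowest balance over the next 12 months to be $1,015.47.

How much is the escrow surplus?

Special assessment — $391.38 × 2 = $782.76/yr
Earthquake insurance — $1,596.36/yr
Municipal property tax — $1,010.64 × 2 = $2,021.28/yr
Homeowner's insurance — $3,110.16/yr
Total annual escrow = $7,510.56
Base monthly escrow = $7,510.56 / 12 = $625.88
Required reserve = 1 × $625.88 = $625.88
Excess over cushion: $1,015.47 − $625.88 = $389.59

$389.59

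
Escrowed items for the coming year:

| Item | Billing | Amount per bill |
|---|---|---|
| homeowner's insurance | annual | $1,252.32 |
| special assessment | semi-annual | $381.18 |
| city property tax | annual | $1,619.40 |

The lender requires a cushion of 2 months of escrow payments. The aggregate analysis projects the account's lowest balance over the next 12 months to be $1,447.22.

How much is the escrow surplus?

Homeowner's insurance: $1,252.32
Special assessment: $381.18 × 2 = $762.36
City property tax: $1,619.40
Annual escrow total = $3,634.08
Base monthly escrow = $3,634.08 / 12 = $302.84
Required cushion = 2 × $302.84 = $605.68
Excess over cushion: $1,447.22 − $605.68 = $841.54

$841.54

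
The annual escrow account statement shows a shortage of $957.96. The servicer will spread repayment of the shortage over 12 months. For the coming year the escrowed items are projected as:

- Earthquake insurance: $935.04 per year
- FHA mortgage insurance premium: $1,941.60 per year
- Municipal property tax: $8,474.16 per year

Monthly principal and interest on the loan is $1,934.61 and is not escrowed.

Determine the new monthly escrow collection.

Earthquake insurance — $935.04 annually
FHA mortgage insurance premium — $1,941.60 annually
Municipal property tax — $8,474.16 annually
Combined annual = $935.04 + $1,941.60 + $8,474.16 = $11,350.80
Monthly = $11,350.80 / 12 = $945.90
Monthly shortage recovery: $957.96 ÷ 12 = $79.83
Adjusted monthly = $945.90 + $79.83 = $1,025.73

$1,025.73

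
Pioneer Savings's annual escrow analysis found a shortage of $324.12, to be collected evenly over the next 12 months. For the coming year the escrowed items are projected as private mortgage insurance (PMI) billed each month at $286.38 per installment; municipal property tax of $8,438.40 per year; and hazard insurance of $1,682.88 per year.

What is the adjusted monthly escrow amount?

$1,156.83

Private mortgage insurance (PMI) — $286.38 × 12 = $3,436.56 per year
Municipal property tax — $8,438.40 per year
Hazard insurance — $1,682.88 per year
Annual escrow total = $13,557.84
Per month = $13,557.84 ÷ 12 = $1,129.82
Monthly shortage recovery: $324.12 ÷ 12 = $27.01
New monthly escrow = $1,129.82 + $27.01 = $1,156.83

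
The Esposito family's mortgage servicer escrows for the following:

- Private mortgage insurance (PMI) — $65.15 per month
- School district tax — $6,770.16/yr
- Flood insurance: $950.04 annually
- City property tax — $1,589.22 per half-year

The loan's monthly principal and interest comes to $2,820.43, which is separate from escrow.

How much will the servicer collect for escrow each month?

$973.37

Private mortgage insurance (PMI): $65.15 × 12 = $781.80 per year
School district tax: $6,770.16 per year
Flood insurance: $950.04 per year
City property tax: $1,589.22 × 2 = $3,178.44 per year
Combined annual = $781.80 + $6,770.16 + $950.04 + $3,178.44 = $11,680.44
Monthly = $11,680.44 / 12 = $973.37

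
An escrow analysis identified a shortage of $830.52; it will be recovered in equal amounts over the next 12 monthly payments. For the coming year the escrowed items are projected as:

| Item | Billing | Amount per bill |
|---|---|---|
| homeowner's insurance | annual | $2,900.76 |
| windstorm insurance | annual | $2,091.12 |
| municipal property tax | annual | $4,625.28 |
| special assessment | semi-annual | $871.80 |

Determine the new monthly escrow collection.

Homeowner's insurance: $2,900.76 per year
Windstorm insurance: $2,091.12 per year
Municipal property tax: $4,625.28 per year
Special assessment: $871.80 × 2 = $1,743.60 per year
Total annual escrow = $11,360.76
Per month = $11,360.76 ÷ 12 = $946.73
Shortage spread = $830.52 ÷ 12 = $69.21/mo
Adjusted monthly = $946.73 + $69.21 = $1,015.94

$1,015.94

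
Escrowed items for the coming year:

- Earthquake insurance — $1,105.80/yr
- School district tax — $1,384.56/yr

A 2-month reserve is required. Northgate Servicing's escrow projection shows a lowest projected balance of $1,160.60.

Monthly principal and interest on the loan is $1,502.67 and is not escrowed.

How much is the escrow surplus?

Earthquake insurance: $1,105.80 annually
School district tax: $1,384.56 annually
Yearly total = $1,105.80 + $1,384.56 = $2,490.36
Base monthly escrow = $2,490.36 / 12 = $207.53
Cushion = 2 × $207.53 = $415.06
Surplus = $1,160.60 − $415.06 = $745.54

$745.54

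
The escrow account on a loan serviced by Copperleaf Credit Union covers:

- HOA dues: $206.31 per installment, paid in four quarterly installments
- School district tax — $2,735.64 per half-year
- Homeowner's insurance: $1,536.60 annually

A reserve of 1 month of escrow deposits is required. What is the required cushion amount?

$652.76

HOA dues: $206.31 × 4 = $825.24 per year
School district tax: $2,735.64 × 2 = $5,471.28 per year
Homeowner's insurance: $1,536.60 per year
Combined annual = $7,833.12
Per month = $7,833.12 ÷ 12 = $652.76
Reserve = 1 × $652.76 = $652.76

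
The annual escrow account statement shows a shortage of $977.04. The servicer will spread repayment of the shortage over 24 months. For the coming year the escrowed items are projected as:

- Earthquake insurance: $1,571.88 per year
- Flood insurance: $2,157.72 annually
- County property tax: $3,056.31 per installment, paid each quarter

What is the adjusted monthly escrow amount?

$1,370.28

Earthquake insurance = $1,571.88
Flood insurance = $2,157.72
County property tax = $3,056.31 × 4 = $12,225.24
Annual escrow total = $15,954.84
Base monthly escrow = $15,954.84 / 12 = $1,329.57
Shortage spread = $977.04 ÷ 24 = $40.71/mo
Adjusted monthly = $1,329.57 + $40.71 = $1,370.28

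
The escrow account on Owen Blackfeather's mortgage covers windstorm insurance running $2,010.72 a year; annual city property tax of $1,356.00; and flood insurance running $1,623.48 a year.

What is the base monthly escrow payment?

$415.85

Windstorm insurance: $2,010.72 per year
City property tax: $1,356.00 per year
Flood insurance: $1,623.48 per year
Total annual escrow = $2,010.72 + $1,356.00 + $1,623.48 = $4,990.20
Monthly escrow = $4,990.20 ÷ 12 = $415.85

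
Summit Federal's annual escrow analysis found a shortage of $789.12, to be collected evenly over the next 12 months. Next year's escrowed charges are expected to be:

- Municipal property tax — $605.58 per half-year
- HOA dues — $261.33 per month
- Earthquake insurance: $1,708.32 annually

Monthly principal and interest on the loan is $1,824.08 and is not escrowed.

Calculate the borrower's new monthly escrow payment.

$570.38

Municipal property tax — $605.58 × 2 = $1,211.16 per year
HOA dues — $261.33 × 12 = $3,135.96 per year
Earthquake insurance — $1,708.32 per year
Annual escrow total = $1,211.16 + $3,135.96 + $1,708.32 = $6,055.44
Base monthly escrow = $6,055.44 ÷ 12 = $504.62
Monthly shortage recovery: $789.12 / 12 = $65.76
New monthly escrow = $504.62 + $65.76 = $570.38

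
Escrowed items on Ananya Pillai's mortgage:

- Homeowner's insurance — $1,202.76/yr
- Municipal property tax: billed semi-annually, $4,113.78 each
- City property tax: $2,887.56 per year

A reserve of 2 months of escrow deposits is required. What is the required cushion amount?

Homeowner's insurance: $1,202.76 per year
Municipal property tax: $4,113.78 × 2 = $8,227.56 per year
City property tax: $2,887.56 per year
Combined annual = $1,202.76 + $8,227.56 + $2,887.56 = $12,317.88
Monthly = $12,317.88 ÷ 12 = $1,026.49
Required cushion = 2 × $1,026.49 = $2,052.98

$2,052.98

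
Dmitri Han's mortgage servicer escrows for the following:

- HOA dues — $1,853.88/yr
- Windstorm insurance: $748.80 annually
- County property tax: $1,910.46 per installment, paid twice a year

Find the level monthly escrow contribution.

$535.30

HOA dues — $1,853.88 annually
Windstorm insurance — $748.80 annually
County property tax — $1,910.46 × 2 = $3,820.92 annually
Total annual escrow = $1,853.88 + $748.80 + $3,820.92 = $6,423.60
Monthly escrow = $6,423.60 / 12 = $535.30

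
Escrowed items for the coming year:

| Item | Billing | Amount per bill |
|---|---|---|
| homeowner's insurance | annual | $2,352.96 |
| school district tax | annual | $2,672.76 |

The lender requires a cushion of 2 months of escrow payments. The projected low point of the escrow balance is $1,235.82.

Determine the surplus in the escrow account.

$398.20

Homeowner's insurance = $2,352.96 annually
School district tax = $2,672.76 annually
Total per year = $2,352.96 + $2,672.76 = $5,025.72
Monthly escrow = $5,025.72 ÷ 12 = $418.81
Required cushion = 2 × $418.81 = $837.62
Excess over cushion: $1,235.82 − $837.62 = $398.20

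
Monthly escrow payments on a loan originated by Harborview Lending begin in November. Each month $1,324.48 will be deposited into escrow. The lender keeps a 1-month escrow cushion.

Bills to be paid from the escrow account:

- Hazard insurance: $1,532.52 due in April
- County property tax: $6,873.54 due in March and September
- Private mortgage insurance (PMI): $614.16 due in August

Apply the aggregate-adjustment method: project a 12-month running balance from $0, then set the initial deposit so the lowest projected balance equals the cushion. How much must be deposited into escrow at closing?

$2,648.96

Cushion = 1 × $1,324.48 = $1,324.48
Trial balance (start $0, +$1,324.48 each month, − disbursements):
  Nov: +$1,324.48 → $1,324.48
  Dec: +$1,324.48 → $2,648.96
  Jan: +$1,324.48 → $3,973.44
  Feb: +$1,324.48 → $5,297.92
  Mar: +$1,324.48 − $6,873.54 → -$251.14
  Apr: +$1,324.48 − $1,532.52 → -$459.18
  May: +$1,324.48 → $865.30
  Jun: +$1,324.48 → $2,189.78
  Jul: +$1,324.48 → $3,514.26
  Aug: +$1,324.48 − $614.16 → $4,224.58
  Sep: +$1,324.48 − $6,873.54 → -$1,324.48
  Oct: +$1,324.48 → $0.00
Lowest trial balance = -$1,324.48 (Sep)
Initial deposit = cushion − low point = $1,324.48 − (-$1,324.48) = $2,648.96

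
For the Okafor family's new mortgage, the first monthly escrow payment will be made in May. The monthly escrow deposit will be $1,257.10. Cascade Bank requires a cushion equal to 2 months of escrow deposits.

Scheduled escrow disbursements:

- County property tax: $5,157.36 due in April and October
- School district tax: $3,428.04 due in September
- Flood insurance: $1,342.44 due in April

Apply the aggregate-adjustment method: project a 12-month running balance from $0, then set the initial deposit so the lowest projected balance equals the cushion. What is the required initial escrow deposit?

$3,557.00

Cushion = 2 × $1,257.10 = $2,514.20
Trial balance (start $0, +$1,257.10 each month, − disbursements):
  May: +$1,257.10 → $1,257.10
  Jun: +$1,257.10 → $2,514.20
  Jul: +$1,257.10 → $3,771.30
  Aug: +$1,257.10 → $5,028.40
  Sep: +$1,257.10 − $3,428.04 → $2,857.46
  Oct: +$1,257.10 − $5,157.36 → -$1,042.80
  Nov: +$1,257.10 → $214.30
  Dec: +$1,257.10 → $1,471.40
  Jan: +$1,257.10 → $2,728.50
  Feb: +$1,257.10 → $3,985.60
  Mar: +$1,257.10 → $5,242.70
  Apr: +$1,257.10 − $6,499.80 → $0.00
Lowest trial balance = -$1,042.80 (Oct)
Initial deposit = cushion − low point = $2,514.20 − (-$1,042.80) = $3,557.00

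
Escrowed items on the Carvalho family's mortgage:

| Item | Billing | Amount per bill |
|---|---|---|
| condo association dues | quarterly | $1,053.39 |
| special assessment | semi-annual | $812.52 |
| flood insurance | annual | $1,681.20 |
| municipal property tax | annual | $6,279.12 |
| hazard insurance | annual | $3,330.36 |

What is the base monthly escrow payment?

Condo association dues = $1,053.39 × 4 = $4,213.56/yr
Special assessment = $812.52 × 2 = $1,625.04/yr
Flood insurance = $1,681.20/yr
Municipal property tax = $6,279.12/yr
Hazard insurance = $3,330.36/yr
Yearly total = $4,213.56 + $1,625.04 + $1,681.20 + $6,279.12 + $3,330.36 = $17,129.28
Base monthly escrow = $17,129.28 ÷ 12 = $1,427.44

$1,427.44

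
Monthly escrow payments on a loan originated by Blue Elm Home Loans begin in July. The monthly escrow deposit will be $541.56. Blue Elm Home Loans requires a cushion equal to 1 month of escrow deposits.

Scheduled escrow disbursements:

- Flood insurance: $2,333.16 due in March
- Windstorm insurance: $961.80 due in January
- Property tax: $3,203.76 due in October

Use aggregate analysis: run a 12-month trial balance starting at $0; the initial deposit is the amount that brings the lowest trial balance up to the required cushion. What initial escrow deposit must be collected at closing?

Cushion = 1 × $541.56 = $541.56
Trial balance (start $0, +$541.56 each month, − disbursements):
  Jul: +$541.56 → $541.56
  Aug: +$541.56 → $1,083.12
  Sep: +$541.56 → $1,624.68
  Oct: +$541.56 − $3,203.76 → -$1,037.52
  Nov: +$541.56 → -$495.96
  Dec: +$541.56 → $45.60
  Jan: +$541.56 − $961.80 → -$374.64
  Feb: +$541.56 → $166.92
  Mar: +$541.56 − $2,333.16 → -$1,624.68
  Apr: +$541.56 → -$1,083.12
  May: +$541.56 → -$541.56
  Jun: +$541.56 → $0.00
Lowest trial balance = -$1,624.68 (Mar)
Initial deposit = cushion − low point = $541.56 − (-$1,624.68) = $2,166.24

$2,166.24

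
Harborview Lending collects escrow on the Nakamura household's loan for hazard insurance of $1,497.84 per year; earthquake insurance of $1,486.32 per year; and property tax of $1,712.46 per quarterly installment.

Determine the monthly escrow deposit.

Hazard insurance — $1,497.84 annually
Earthquake insurance — $1,486.32 annually
Property tax — $1,712.46 × 4 = $6,849.84 annually
Yearly total = $1,497.84 + $1,486.32 + $6,849.84 = $9,834.00
Monthly = $9,834.00 / 12 = $819.50

$819.50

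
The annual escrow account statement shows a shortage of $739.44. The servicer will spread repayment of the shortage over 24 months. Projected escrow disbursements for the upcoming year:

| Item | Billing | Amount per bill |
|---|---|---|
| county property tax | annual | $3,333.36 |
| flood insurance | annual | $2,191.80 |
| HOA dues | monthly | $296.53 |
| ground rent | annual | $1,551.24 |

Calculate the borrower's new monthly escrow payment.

$917.04

County property tax = $3,333.36 annually
Flood insurance = $2,191.80 annually
HOA dues = $296.53 × 12 = $3,558.36 annually
Ground rent = $1,551.24 annually
Total per year = $3,333.36 + $2,191.80 + $3,558.36 + $1,551.24 = $10,634.76
Per month = $10,634.76 ÷ 12 = $886.23
Monthly shortage recovery: $739.44 / 24 = $30.81
New monthly escrow = $886.23 + $30.81 = $917.04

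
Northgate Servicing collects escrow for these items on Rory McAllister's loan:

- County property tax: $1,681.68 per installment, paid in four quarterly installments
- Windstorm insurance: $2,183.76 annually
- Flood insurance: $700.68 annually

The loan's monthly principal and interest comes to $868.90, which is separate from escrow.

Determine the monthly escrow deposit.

$800.93

County property tax: $1,681.68 × 4 = $6,726.72
Windstorm insurance: $2,183.76
Flood insurance: $700.68
Combined annual = $6,726.72 + $2,183.76 + $700.68 = $9,611.16
Base monthly escrow = $9,611.16 / 12 = $800.93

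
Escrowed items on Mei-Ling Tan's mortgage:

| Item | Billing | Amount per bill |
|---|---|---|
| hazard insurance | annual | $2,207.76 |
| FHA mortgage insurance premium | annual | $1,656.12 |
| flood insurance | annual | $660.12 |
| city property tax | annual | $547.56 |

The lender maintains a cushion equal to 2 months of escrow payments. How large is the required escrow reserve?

Hazard insurance = $2,207.76/yr
FHA mortgage insurance premium = $1,656.12/yr
Flood insurance = $660.12/yr
City property tax = $547.56/yr
Annual escrow total = $2,207.76 + $1,656.12 + $660.12 + $547.56 = $5,071.56
Monthly = $5,071.56 ÷ 12 = $422.63
Cushion = 2 × $422.63 = $845.26

$845.26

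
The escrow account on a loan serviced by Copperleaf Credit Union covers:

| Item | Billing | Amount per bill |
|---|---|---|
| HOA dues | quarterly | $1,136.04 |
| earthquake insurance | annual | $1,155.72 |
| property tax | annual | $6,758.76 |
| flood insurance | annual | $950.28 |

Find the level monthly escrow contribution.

$1,117.41

HOA dues = $1,136.04 × 4 = $4,544.16/yr
Earthquake insurance = $1,155.72/yr
Property tax = $6,758.76/yr
Flood insurance = $950.28/yr
Combined annual = $4,544.16 + $1,155.72 + $6,758.76 + $950.28 = $13,408.92
Base monthly escrow = $13,408.92 / 12 = $1,117.41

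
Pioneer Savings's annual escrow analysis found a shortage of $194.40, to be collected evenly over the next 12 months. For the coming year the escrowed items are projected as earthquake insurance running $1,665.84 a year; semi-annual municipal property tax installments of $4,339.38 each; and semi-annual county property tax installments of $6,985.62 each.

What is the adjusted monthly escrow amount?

Earthquake insurance: $1,665.84 per year
Municipal property tax: $4,339.38 × 2 = $8,678.76 per year
County property tax: $6,985.62 × 2 = $13,971.24 per year
Annual escrow total = $24,315.84
Monthly = $24,315.84 ÷ 12 = $2,026.32
Monthly shortage recovery: $194.40 / 12 = $16.20
Adjusted monthly = $2,026.32 + $16.20 = $2,042.52

$2,042.52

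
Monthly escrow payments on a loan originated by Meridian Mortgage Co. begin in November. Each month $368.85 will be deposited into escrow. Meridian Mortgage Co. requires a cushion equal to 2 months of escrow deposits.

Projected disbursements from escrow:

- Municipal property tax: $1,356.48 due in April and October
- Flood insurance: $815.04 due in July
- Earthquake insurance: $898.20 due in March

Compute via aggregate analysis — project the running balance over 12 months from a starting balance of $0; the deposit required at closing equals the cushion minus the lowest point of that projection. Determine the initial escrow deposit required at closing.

Cushion = 2 × $368.85 = $737.70
Trial balance (start $0, +$368.85 each month, − disbursements):
  Nov: +$368.85 → $368.85
  Dec: +$368.85 → $737.70
  Jan: +$368.85 → $1,106.55
  Feb: +$368.85 → $1,475.40
  Mar: +$368.85 − $898.20 → $946.05
  Apr: +$368.85 − $1,356.48 → -$41.58
  May: +$368.85 → $327.27
  Jun: +$368.85 → $696.12
  Jul: +$368.85 − $815.04 → $249.93
  Aug: +$368.85 → $618.78
  Sep: +$368.85 → $987.63
  Oct: +$368.85 − $1,356.48 → $0.00
Lowest trial balance = -$41.58 (Apr)
Initial deposit = cushion − low point = $737.70 − (-$41.58) = $779.28

$779.28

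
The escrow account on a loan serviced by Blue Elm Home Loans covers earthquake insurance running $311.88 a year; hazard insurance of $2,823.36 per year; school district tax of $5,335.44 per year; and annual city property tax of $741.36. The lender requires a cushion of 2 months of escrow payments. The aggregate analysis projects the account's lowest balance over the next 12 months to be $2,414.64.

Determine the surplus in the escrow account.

Earthquake insurance — $311.88 per year
Hazard insurance — $2,823.36 per year
School district tax — $5,335.44 per year
City property tax — $741.36 per year
Annual escrow total = $311.88 + $2,823.36 + $5,335.44 + $741.36 = $9,212.04
Per month = $9,212.04 ÷ 12 = $767.67
Required cushion = 2 × $767.67 = $1,535.34
Excess over cushion: $2,414.64 − $1,535.34 = $879.30

$879.30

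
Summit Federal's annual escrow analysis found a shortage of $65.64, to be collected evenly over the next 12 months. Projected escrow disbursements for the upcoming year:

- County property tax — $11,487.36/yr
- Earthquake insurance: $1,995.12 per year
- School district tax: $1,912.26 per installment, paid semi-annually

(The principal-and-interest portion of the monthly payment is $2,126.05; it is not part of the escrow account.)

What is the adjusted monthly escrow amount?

County property tax: $11,487.36
Earthquake insurance: $1,995.12
School district tax: $1,912.26 × 2 = $3,824.52
Combined annual = $17,307.00
Base monthly escrow = $17,307.00 / 12 = $1,442.25
Shortage per month = $65.64 ÷ 12 = $5.47
New monthly escrow = $1,442.25 + $5.47 = $1,447.72

$1,447.72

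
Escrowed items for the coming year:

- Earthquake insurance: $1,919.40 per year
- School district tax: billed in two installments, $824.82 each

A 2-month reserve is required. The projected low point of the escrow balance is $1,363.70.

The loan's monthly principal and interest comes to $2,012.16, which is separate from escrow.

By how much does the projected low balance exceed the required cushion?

Earthquake insurance — $1,919.40 per year
School district tax — $824.82 × 2 = $1,649.64 per year
Combined annual = $3,569.04
Base monthly escrow = $3,569.04 ÷ 12 = $297.42
Required cushion = 2 × $297.42 = $594.84
Surplus = $1,363.70 − $594.84 = $768.86

$768.86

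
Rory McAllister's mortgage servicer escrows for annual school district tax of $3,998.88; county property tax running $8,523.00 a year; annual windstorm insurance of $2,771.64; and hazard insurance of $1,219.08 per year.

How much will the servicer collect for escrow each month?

$1,376.05

School district tax = $3,998.88 per year
County property tax = $8,523.00 per year
Windstorm insurance = $2,771.64 per year
Hazard insurance = $1,219.08 per year
Total per year = $3,998.88 + $8,523.00 + $2,771.64 + $1,219.08 = $16,512.60
Base monthly escrow = $16,512.60 ÷ 12 = $1,376.05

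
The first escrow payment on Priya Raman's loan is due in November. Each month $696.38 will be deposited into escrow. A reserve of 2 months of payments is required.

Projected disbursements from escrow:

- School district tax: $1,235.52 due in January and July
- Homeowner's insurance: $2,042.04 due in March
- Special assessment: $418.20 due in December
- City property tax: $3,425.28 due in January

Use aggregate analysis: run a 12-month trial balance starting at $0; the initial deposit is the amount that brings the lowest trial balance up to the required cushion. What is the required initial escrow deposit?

$5,031.90

Cushion = 2 × $696.38 = $1,392.76
Trial balance (start $0, +$696.38 each month, − disbursements):
  Nov: +$696.38 → $696.38
  Dec: +$696.38 − $418.20 → $974.56
  Jan: +$696.38 − $4,660.80 → -$2,989.86
  Feb: +$696.38 → -$2,293.48
  Mar: +$696.38 − $2,042.04 → -$3,639.14
  Apr: +$696.38 → -$2,942.76
  May: +$696.38 → -$2,246.38
  Jun: +$696.38 → -$1,550.00
  Jul: +$696.38 − $1,235.52 → -$2,089.14
  Aug: +$696.38 → -$1,392.76
  Sep: +$696.38 → -$696.38
  Oct: +$696.38 → $0.00
Lowest trial balance = -$3,639.14 (Mar)
Initial deposit = cushion − low point = $1,392.76 − (-$3,639.14) = $5,031.90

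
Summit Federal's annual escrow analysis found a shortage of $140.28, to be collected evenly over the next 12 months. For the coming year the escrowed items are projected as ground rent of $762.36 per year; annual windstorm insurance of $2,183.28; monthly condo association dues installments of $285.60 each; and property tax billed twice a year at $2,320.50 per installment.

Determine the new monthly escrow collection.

$929.51

Ground rent — $762.36
Windstorm insurance — $2,183.28
Condo association dues — $285.60 × 12 = $3,427.20
Property tax — $2,320.50 × 2 = $4,641.00
Annual escrow total = $11,013.84
Per month = $11,013.84 ÷ 12 = $917.82
Shortage spread = $140.28 ÷ 12 = $11.69/mo
Adjusted monthly = $917.82 + $11.69 = $929.51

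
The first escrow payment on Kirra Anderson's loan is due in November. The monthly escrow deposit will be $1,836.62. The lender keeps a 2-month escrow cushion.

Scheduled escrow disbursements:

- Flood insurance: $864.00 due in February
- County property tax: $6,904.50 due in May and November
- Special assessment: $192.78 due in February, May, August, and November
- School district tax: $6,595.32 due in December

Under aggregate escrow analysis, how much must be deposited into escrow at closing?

Cushion = 2 × $1,836.62 = $3,673.24
Trial balance (start $0, +$1,836.62 each month, − disbursements):
  Nov: +$1,836.62 − $7,097.28 → -$5,260.66
  Dec: +$1,836.62 − $6,595.32 → -$10,019.36
  Jan: +$1,836.62 → -$8,182.74
  Feb: +$1,836.62 − $1,056.78 → -$7,402.90
  Mar: +$1,836.62 → -$5,566.28
  Apr: +$1,836.62 → -$3,729.66
  May: +$1,836.62 − $7,097.28 → -$8,990.32
  Jun: +$1,836.62 → -$7,153.70
  Jul: +$1,836.62 → -$5,317.08
  Aug: +$1,836.62 − $192.78 → -$3,673.24
  Sep: +$1,836.62 → -$1,836.62
  Oct: +$1,836.62 → $0.00
Lowest trial balance = -$10,019.36 (Dec)
Initial deposit = cushion − low point = $3,673.24 − (-$10,019.36) = $13,692.60

$13,692.60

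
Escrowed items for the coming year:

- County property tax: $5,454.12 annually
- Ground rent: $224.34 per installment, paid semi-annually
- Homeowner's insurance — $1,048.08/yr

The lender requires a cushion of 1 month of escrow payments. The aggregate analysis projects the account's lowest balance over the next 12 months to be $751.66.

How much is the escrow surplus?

$172.42

County property tax — $5,454.12
Ground rent — $224.34 × 2 = $448.68
Homeowner's insurance — $1,048.08
Annual escrow total = $5,454.12 + $448.68 + $1,048.08 = $6,950.88
Base monthly escrow = $6,950.88 / 12 = $579.24
Cushion = 1 × $579.24 = $579.24
Surplus = $751.66 − $579.24 = $172.42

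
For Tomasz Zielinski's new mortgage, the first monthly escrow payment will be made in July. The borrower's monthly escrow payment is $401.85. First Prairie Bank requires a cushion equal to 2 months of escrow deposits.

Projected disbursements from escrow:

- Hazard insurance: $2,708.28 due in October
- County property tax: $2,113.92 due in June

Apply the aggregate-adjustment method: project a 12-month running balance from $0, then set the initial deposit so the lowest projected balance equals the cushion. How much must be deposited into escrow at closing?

Cushion = 2 × $401.85 = $803.70
Trial balance (start $0, +$401.85 each month, − disbursements):
  Jul: +$401.85 → $401.85
  Aug: +$401.85 → $803.70
  Sep: +$401.85 → $1,205.55
  Oct: +$401.85 − $2,708.28 → -$1,100.88
  Nov: +$401.85 → -$699.03
  Dec: +$401.85 → -$297.18
  Jan: +$401.85 → $104.67
  Feb: +$401.85 → $506.52
  Mar: +$401.85 → $908.37
  Apr: +$401.85 → $1,310.22
  May: +$401.85 → $1,712.07
  Jun: +$401.85 − $2,113.92 → $0.00
Lowest trial balance = -$1,100.88 (Oct)
Initial deposit = cushion − low point = $803.70 − (-$1,100.88) = $1,904.58

$1,904.58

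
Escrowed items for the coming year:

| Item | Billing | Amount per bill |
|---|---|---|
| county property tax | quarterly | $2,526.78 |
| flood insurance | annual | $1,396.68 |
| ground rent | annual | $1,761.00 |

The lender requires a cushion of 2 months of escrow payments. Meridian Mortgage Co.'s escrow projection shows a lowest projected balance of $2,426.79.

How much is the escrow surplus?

County property tax: $2,526.78 × 4 = $10,107.12/yr
Flood insurance: $1,396.68/yr
Ground rent: $1,761.00/yr
Total annual escrow = $10,107.12 + $1,396.68 + $1,761.00 = $13,264.80
Base monthly escrow = $13,264.80 ÷ 12 = $1,105.40
Required reserve = 2 × $1,105.40 = $2,210.80
Surplus = $2,426.79 − $2,210.80 = $215.99

$215.99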